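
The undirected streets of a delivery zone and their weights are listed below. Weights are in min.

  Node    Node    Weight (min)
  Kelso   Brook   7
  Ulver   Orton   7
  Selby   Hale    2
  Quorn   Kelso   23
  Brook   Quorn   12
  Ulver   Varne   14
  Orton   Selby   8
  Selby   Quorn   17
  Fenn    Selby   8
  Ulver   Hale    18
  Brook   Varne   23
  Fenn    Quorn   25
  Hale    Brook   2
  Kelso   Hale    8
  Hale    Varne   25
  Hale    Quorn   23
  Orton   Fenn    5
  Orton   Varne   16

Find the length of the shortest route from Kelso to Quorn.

Candidate routes:
Kelso - Hale - Selby - Quorn: 8+2+17 = 27
Kelso - Brook - Quorn: 7+12 = 19
Kelso - Quorn: 23 = 23
Kelso - Hale - Brook - Quorn: 8+2+12 = 22
Cheapest is Kelso - Brook - Quorn at 19 min.

19 min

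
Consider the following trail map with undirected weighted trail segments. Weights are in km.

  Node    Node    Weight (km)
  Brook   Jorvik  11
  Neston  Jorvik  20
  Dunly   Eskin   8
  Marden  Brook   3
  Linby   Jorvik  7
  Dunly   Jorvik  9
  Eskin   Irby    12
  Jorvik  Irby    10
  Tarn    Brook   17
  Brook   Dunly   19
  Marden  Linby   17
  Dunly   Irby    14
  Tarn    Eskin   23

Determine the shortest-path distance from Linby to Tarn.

35 km

Shortest distances from Linby:
Linby: 0
Jorvik: 7  (via Linby)
Dunly: 16  (via Jorvik)
Marden: 17  (via Linby)
Irby: 17  (via Jorvik)
Brook: 18  (via Jorvik)
Eskin: 24  (via Dunly)
Neston: 27  (via Jorvik)
Tarn: 35  (via Brook)
Shortest route: Linby → Jorvik → Brook → Tarn = 35 km.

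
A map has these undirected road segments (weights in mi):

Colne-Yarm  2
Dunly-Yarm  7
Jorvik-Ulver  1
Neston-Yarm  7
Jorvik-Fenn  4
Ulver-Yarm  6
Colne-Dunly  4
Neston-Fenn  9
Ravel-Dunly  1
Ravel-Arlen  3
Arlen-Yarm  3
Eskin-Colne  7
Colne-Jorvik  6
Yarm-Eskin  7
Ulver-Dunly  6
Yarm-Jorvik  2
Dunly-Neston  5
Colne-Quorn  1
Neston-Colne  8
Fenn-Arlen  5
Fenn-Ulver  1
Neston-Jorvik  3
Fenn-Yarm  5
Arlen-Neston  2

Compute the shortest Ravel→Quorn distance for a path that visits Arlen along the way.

Shortest Ravel→Arlen: Ravel → Arlen = 3
Shortest Arlen→Quorn: Arlen → Yarm → Colne → Quorn = 6
Total via Arlen: 3 + 6 = 9 mi.

9 mi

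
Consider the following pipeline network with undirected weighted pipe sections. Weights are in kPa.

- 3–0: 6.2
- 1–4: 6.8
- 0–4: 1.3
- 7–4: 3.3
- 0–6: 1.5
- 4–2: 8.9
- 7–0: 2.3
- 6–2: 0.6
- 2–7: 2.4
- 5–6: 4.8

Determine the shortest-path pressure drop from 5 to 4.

7.6 kPa

Candidate routes:
5 - 6 - 2 - 7 - 0 - 4: 4.8+0.6+2.4+2.3+1.3 = 11.4
5 - 6 - 2 - 7 - 4: 4.8+0.6+2.4+3.3 = 11.1
5 - 6 - 0 - 4: 4.8+1.5+1.3 = 7.6
Cheapest is 5 - 6 - 0 - 4 at 7.6 kPa.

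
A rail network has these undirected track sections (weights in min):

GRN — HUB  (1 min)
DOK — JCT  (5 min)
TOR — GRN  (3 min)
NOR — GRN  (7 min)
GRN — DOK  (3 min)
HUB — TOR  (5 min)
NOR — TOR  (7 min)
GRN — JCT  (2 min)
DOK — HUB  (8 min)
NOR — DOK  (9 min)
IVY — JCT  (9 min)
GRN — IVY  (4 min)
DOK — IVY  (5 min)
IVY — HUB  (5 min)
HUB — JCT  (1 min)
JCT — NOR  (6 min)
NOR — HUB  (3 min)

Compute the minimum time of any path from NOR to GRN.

Compare a few routes:
NOR - HUB - JCT - GRN: 3+1+2 = 6
NOR - HUB - GRN: 3+1 = 4
NOR - GRN: 7 = 7
The minimum is 4 min via NOR - HUB - GRN.

4 min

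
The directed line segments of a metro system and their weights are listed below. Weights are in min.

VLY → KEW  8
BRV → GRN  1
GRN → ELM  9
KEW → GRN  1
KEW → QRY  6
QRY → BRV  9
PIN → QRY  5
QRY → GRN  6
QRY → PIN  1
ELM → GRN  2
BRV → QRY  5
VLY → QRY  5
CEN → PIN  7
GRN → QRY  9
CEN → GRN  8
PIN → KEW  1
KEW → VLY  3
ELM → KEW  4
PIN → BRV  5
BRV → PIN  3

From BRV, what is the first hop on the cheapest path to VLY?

Enumerating some paths:
BRV - QRY - PIN - KEW - VLY: 5+1+1+3 = 10
BRV - PIN - KEW - VLY: 3+1+3 = 7
The minimum is 7 min via BRV - PIN - KEW - VLY.
So from BRV the first move is to PIN.

PIN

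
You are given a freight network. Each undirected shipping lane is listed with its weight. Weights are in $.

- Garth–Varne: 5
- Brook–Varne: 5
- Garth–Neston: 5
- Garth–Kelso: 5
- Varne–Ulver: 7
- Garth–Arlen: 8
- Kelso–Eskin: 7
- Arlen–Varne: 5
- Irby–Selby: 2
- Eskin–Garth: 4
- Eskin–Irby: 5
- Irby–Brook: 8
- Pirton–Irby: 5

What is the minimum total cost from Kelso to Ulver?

Enumerating some paths:
Kelso → Eskin → Garth → Varne → Ulver: 7+4+5+7 = 23
Kelso → Eskin → Garth → Arlen → Varne → Ulver: 7+4+8+5+7 = 31
Kelso → Garth → Varne → Ulver: 5+5+7 = 17
Kelso → Garth → Arlen → Varne → Ulver: 5+8+5+7 = 25
Cheapest is Kelso → Garth → Varne → Ulver at $17.

$17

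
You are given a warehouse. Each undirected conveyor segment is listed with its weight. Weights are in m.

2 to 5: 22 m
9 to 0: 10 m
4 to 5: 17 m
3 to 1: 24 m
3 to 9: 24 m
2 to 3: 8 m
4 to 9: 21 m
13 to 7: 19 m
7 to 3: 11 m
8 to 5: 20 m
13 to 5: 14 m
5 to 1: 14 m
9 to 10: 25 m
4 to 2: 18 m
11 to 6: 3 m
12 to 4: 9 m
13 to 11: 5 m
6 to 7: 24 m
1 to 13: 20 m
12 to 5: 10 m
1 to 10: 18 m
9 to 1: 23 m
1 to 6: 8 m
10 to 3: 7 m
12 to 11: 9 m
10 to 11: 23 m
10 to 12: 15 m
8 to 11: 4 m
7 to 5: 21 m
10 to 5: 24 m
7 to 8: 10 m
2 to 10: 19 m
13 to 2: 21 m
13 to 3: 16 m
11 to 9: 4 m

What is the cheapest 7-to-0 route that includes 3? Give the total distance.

45 m

Best 7 to 3: 7–3 costing 11
Best 3 to 0: 3–9–0 costing 34
Total via 3: 11 + 34 = 45 m.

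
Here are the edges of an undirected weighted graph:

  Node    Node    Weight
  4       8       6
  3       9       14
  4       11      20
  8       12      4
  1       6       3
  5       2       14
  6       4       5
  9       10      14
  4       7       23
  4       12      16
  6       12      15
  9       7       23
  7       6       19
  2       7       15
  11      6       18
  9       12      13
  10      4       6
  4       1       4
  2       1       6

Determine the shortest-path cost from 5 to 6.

23

Enumerating some paths:
5 - 2 - 7 - 6: 14+15+19 = 48
5 - 2 - 1 - 6: 14+6+3 = 23
5 - 2 - 1 - 4 - 6: 14+6+4+5 = 29
Cheapest is 5 - 2 - 1 - 6 at 23.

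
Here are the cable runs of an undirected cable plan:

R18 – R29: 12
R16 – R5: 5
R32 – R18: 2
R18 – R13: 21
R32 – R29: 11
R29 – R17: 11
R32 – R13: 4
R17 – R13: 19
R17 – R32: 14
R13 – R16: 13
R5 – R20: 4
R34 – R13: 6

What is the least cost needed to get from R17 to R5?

36

Running Dijkstra from R17:
R17: 0
R29: 11  (via R17)
R32: 14  (via R17)
R18: 16  (via R32)
R13: 18  (via R32)
R34: 24  (via R13)
R16: 31  (via R13)
R5: 36  (via R16)
Shortest route: R17–R32–R13–R16–R5 = 36.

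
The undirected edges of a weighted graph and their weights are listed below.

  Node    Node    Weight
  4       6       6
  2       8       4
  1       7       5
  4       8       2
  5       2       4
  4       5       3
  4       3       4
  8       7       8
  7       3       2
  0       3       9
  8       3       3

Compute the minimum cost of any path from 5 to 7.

9

Candidate routes:
5–4–8–7: 3+2+8 = 13
5–4–3–7: 3+4+2 = 9
5–4–8–3–7: 3+2+3+2 = 10
5–2–8–3–7: 4+4+3+2 = 13
Cheapest is 5–4–3–7 at 9.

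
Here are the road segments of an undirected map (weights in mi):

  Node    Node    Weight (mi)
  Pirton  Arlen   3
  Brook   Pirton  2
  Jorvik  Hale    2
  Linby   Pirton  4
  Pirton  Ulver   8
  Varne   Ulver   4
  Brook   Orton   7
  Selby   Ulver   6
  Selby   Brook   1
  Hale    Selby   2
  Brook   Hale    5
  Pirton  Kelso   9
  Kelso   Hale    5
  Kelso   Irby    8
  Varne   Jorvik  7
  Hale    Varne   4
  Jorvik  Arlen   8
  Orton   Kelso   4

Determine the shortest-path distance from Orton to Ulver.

Shortest distances from Orton:
Orton: 0
Kelso: 4  (via Orton)
Brook: 7  (via Orton)
Selby: 8  (via Brook)
Hale: 9  (via Kelso)
Pirton: 9  (via Brook)
Jorvik: 11  (via Hale)
Arlen: 12  (via Pirton)
Irby: 12  (via Kelso)
Varne: 13  (via Hale)
Linby: 13  (via Pirton)
Ulver: 14  (via Selby)
Shortest route: Orton → Brook → Selby → Ulver = 14 mi.

14 mi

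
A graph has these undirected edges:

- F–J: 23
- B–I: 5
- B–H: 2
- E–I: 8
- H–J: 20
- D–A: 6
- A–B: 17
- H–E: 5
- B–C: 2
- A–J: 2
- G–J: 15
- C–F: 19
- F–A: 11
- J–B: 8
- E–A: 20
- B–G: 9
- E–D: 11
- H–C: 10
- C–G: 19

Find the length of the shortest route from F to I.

26

Settle nodes by increasing distance from F:
F: 0
A: 11  (via F)
J: 13  (via A)
D: 17  (via A)
C: 19  (via F)
B: 21  (via J)
H: 23  (via B)
I: 26  (via B)
Shortest route: F → A → J → B → I = 26.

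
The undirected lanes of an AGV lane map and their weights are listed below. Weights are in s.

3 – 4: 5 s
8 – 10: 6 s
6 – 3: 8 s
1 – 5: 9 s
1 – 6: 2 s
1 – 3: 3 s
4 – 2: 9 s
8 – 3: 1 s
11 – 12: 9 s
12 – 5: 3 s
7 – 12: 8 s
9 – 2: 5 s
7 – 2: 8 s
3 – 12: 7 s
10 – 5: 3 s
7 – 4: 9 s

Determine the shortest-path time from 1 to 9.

22 s

Running Dijkstra from 1:
1: 0
6: 2  (via 1)
3: 3  (via 1)
8: 4  (via 3)
4: 8  (via 3)
5: 9  (via 1)
10: 10  (via 8)
12: 10  (via 3)
2: 17  (via 4)
7: 17  (via 4)
11: 19  (via 12)
9: 22  (via 2)
Shortest route: 1–3–4–2–9 = 22 s.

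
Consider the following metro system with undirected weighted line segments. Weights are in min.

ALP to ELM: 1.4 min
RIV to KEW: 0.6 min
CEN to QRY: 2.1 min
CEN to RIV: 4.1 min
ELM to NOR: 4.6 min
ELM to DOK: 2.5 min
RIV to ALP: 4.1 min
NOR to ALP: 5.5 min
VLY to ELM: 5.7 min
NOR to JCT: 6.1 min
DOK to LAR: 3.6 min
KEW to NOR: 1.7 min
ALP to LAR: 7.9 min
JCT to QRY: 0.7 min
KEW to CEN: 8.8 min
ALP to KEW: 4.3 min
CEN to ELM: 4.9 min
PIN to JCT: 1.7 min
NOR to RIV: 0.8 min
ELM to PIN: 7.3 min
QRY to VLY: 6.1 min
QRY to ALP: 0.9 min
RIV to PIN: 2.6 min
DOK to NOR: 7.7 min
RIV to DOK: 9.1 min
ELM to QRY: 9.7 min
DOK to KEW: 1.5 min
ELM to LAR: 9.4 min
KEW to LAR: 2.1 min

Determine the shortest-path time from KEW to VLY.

9.7 min

Compare a few routes:
KEW → ALP → QRY → VLY: 4.3+0.9+6.1 = 11.3
KEW → DOK → ELM → VLY: 1.5+2.5+5.7 = 9.7
KEW → ALP → ELM → VLY: 4.3+1.4+5.7 = 11.4
Cheapest is KEW → DOK → ELM → VLY at 9.7 min.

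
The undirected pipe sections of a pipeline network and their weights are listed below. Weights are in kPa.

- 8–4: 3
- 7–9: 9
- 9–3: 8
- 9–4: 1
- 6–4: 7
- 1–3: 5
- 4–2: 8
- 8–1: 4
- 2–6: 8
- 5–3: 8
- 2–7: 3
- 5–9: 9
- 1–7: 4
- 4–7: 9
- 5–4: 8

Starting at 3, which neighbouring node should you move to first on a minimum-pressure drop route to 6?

9

Candidate routes:
3 → 9 → 4 → 6: 8+1+7 = 16
3 → 1 → 8 → 4 → 6: 5+4+3+7 = 19
3 → 1 → 7 → 2 → 6: 5+4+3+8 = 20
3 → 5 → 4 → 6: 8+8+7 = 23
The minimum is 16 kPa via 3 → 9 → 4 → 6.
So from 3 the first move is to 9.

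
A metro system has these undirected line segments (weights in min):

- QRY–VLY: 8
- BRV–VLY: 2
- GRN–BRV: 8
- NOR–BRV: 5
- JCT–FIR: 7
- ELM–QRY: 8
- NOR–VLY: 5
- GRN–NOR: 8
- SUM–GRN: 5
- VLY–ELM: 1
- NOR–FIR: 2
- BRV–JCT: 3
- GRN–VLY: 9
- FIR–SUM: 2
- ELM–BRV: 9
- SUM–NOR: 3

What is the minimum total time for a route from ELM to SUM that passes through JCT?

Shortest ELM→JCT: ELM → VLY → BRV → JCT = 6
Best JCT to SUM: JCT → FIR → SUM costing 9
Total via JCT: 6 + 9 = 15 min.

15 min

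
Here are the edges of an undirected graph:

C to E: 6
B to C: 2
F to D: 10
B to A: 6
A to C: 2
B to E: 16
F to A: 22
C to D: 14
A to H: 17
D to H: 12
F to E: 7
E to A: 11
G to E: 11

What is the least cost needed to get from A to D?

Shortest distances from A:
A: 0
C: 2  (via A)
B: 4  (via C)
E: 8  (via C)
F: 15  (via E)
D: 16  (via C)
Shortest route: A → C → D = 16.

16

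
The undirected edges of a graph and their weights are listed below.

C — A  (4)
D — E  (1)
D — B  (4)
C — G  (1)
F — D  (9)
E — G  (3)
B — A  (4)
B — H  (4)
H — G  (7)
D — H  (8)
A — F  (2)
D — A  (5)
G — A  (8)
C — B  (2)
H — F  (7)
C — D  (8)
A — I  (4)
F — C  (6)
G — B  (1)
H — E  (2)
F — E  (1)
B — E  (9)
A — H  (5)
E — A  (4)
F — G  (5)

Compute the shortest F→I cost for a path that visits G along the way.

13

Best F to G: F–E–G costing 4
Shortest G→I: G–B–A–I = 9
Total via G: 4 + 9 = 13.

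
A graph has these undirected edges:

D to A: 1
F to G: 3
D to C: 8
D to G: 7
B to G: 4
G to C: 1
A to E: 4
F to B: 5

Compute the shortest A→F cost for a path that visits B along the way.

Best A to B: A–D–G–B costing 12
Shortest B→F: B–F = 5
Total via B: 12 + 5 = 17.

17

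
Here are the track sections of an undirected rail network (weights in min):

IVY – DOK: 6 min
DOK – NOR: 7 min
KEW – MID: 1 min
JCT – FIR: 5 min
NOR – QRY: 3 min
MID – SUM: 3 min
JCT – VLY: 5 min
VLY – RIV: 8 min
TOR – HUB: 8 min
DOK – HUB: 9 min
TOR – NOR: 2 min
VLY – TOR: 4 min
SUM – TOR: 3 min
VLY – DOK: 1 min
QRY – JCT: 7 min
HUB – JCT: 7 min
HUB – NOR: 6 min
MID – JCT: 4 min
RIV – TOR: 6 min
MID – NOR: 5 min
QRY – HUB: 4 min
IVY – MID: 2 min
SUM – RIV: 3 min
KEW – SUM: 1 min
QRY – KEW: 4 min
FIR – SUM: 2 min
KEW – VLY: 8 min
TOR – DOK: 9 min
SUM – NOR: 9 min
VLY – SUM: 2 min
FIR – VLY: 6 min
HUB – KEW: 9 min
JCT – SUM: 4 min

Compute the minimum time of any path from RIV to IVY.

7 min

Shortest distances from RIV:
RIV: 0
SUM: 3  (via RIV)
KEW: 4  (via SUM)
MID: 5  (via KEW)
FIR: 5  (via SUM)
VLY: 5  (via SUM)
DOK: 6  (via VLY)
TOR: 6  (via RIV)
IVY: 7  (via MID)
Shortest route: RIV → SUM → KEW → MID → IVY = 7 min.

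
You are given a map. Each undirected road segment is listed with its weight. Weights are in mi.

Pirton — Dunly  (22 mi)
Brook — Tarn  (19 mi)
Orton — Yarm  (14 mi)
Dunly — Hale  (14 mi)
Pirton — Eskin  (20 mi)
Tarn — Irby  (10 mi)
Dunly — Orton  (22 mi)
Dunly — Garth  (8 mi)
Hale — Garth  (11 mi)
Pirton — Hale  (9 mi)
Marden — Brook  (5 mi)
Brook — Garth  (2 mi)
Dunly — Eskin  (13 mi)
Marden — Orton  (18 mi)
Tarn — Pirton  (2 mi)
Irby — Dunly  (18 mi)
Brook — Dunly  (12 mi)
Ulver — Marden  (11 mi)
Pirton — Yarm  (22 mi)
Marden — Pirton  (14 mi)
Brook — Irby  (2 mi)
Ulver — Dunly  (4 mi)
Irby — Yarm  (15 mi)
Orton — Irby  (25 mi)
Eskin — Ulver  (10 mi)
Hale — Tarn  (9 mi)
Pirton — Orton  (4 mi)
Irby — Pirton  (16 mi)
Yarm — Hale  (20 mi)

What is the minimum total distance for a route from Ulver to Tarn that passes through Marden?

27 mi

Shortest Ulver→Marden: Ulver → Marden = 11
Best Marden to Tarn: Marden → Pirton → Tarn costing 16
Total via Marden: 11 + 16 = 27 mi.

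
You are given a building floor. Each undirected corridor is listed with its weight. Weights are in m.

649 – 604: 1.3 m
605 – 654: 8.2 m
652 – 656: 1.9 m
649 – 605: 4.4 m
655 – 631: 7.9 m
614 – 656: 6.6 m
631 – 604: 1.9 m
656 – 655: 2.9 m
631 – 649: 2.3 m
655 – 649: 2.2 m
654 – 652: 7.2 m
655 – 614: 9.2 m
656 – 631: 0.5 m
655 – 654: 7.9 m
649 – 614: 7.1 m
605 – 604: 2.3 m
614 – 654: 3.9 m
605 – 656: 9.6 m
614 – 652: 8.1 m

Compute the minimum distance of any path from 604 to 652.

4.3 m

Running Dijkstra from 604:
604: 0
649: 1.3  (via 604)
631: 1.9  (via 604)
605: 2.3  (via 604)
656: 2.4  (via 631)
655: 3.5  (via 649)
652: 4.3  (via 656)
Shortest route: 604 → 631 → 656 → 652 = 4.3 m.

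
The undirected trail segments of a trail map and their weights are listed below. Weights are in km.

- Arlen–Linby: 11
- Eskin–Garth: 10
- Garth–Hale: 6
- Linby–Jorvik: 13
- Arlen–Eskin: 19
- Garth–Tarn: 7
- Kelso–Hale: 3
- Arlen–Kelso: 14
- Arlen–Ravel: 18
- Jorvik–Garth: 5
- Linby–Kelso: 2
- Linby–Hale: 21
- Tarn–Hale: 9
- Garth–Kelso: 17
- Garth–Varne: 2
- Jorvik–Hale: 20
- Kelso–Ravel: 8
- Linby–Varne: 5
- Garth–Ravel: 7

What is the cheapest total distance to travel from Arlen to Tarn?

Running Dijkstra from Arlen:
Arlen: 0
Linby: 11  (via Arlen)
Kelso: 13  (via Linby)
Varne: 16  (via Linby)
Hale: 16  (via Kelso)
Ravel: 18  (via Arlen)
Garth: 18  (via Varne)
Eskin: 19  (via Arlen)
Jorvik: 23  (via Garth)
Tarn: 25  (via Hale)
Shortest route: Arlen → Linby → Kelso → Hale → Tarn = 25 km.

25 km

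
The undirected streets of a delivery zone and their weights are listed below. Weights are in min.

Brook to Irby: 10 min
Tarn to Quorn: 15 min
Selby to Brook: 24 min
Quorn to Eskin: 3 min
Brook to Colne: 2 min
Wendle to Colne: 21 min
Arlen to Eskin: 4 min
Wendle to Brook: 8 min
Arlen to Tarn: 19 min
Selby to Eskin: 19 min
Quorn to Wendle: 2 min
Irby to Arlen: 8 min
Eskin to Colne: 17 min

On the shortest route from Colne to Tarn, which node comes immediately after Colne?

Brook

Candidate routes:
Colne - Brook - Wendle - Quorn - Tarn: 2+8+2+15 = 27
Colne - Eskin - Quorn - Tarn: 17+3+15 = 35
The minimum is 27 min via Colne - Brook - Wendle - Quorn - Tarn.
So from Colne the first move is to Brook.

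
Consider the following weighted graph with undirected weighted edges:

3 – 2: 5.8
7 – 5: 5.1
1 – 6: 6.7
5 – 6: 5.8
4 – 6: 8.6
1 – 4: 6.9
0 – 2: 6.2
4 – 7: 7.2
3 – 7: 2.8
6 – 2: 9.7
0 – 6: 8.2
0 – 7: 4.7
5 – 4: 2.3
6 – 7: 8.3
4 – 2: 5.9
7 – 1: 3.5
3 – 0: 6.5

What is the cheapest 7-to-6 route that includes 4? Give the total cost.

Best 7 to 4: 7 → 4 costing 7.2
Shortest 4→6: 4 → 5 → 6 = 8.1
Total via 4: 7.2 + 8.1 = 15.3.

15.3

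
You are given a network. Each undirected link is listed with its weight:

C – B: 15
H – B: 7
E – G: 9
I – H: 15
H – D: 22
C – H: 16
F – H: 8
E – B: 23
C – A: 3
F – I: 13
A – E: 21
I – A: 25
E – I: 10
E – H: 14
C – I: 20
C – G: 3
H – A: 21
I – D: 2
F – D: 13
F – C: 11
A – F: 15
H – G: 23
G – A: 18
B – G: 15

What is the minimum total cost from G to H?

Enumerating some paths:
G–B–H: 15+7 = 22
G–C–F–H: 3+11+8 = 22
G–C–H: 3+16 = 19
Cheapest is G–C–H at 19.

19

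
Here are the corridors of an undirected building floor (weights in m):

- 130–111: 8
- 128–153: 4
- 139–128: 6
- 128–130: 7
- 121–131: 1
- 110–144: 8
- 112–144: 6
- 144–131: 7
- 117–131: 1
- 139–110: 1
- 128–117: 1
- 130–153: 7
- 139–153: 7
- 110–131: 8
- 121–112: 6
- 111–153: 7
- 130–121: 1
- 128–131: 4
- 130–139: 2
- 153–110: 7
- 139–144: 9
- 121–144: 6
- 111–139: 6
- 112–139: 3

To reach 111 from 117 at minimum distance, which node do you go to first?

Compare a few routes:
117 - 131 - 121 - 130 - 111: 1+1+1+8 = 11
117 - 128 - 153 - 111: 1+4+7 = 12
The minimum is 11 m via 117 - 131 - 121 - 130 - 111.
So from 117 the first move is to 131.

131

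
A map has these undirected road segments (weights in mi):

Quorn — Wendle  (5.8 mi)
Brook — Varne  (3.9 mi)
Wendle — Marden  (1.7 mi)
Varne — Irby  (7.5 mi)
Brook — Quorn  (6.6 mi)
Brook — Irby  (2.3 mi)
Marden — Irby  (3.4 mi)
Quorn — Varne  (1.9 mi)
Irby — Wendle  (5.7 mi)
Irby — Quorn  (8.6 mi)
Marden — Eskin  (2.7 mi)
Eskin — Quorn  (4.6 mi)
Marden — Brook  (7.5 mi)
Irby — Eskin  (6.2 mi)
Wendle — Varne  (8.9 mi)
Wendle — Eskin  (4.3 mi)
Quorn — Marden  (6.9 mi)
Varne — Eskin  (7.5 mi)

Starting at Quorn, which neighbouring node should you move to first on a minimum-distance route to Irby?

Varne

Candidate routes:
Quorn–Brook–Irby: 6.6+2.3 = 8.9
Quorn–Varne–Brook–Irby: 1.9+3.9+2.3 = 8.1
Quorn–Irby: 8.6 = 8.6
Quorn–Varne–Irby: 1.9+7.5 = 9.4
The minimum is 8.1 mi via Quorn–Varne–Brook–Irby.
So from Quorn the first move is to Varne.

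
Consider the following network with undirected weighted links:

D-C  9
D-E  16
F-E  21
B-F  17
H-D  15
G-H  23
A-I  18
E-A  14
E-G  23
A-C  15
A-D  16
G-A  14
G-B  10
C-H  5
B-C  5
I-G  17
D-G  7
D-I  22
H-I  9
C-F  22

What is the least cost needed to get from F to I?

Settle nodes by increasing distance from F:
F: 0
B: 17  (via F)
E: 21  (via F)
C: 22  (via F)
G: 27  (via B)
H: 27  (via C)
D: 31  (via C)
A: 35  (via E)
I: 36  (via H)
Shortest route: F → C → H → I = 36.

36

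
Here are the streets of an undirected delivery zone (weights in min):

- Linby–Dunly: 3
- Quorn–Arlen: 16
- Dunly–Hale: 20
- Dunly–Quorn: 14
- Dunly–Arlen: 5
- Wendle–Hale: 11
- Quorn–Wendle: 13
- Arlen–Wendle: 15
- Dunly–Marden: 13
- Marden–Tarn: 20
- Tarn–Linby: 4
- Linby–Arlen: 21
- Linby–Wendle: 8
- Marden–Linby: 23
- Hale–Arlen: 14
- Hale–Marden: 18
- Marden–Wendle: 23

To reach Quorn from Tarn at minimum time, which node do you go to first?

Compare a few routes:
Tarn - Linby - Dunly - Arlen - Wendle - Quorn: 4+3+5+15+13 = 40
Tarn - Linby - Dunly - Arlen - Quorn: 4+3+5+16 = 28
Tarn - Linby - Dunly - Quorn: 4+3+14 = 21
Tarn - Linby - Wendle - Quorn: 4+8+13 = 25
The minimum is 21 min via Tarn - Linby - Dunly - Quorn.
So from Tarn the first move is to Linby.

Linby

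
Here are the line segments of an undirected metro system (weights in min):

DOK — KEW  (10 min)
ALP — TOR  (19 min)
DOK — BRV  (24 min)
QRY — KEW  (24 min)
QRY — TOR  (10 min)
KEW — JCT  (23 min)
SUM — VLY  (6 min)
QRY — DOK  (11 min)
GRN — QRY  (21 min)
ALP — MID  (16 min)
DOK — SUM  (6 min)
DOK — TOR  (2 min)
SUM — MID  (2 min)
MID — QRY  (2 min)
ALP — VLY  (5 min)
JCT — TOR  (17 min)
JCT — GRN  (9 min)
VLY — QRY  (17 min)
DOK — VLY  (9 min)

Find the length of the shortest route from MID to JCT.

27 min

Enumerating some paths:
MID–SUM–DOK–TOR–JCT: 2+6+2+17 = 27
MID–QRY–TOR–JCT: 2+10+17 = 29
Cheapest is MID–SUM–DOK–TOR–JCT at 27 min.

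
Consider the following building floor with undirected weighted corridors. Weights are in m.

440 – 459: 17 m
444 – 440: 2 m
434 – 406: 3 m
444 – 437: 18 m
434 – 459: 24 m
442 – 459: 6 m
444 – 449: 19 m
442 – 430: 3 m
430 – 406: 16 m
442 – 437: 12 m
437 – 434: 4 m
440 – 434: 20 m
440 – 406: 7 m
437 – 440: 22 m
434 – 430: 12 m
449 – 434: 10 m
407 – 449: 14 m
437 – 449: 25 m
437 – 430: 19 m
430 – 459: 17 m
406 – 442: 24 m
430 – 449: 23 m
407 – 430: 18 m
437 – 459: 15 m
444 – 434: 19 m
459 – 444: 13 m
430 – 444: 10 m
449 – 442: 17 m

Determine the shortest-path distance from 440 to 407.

30 m

Shortest distances from 440:
440: 0
444: 2  (via 440)
406: 7  (via 440)
434: 10  (via 406)
430: 12  (via 444)
437: 14  (via 434)
459: 15  (via 444)
442: 15  (via 430)
449: 20  (via 434)
407: 30  (via 430)
Shortest route: 440 → 444 → 430 → 407 = 30 m.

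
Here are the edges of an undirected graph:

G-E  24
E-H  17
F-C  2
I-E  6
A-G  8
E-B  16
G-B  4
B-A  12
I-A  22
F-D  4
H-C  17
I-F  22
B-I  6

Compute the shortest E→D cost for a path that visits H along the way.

Shortest E→H: E–H = 17
Shortest H→D: H–C–F–D = 23
Total via H: 17 + 23 = 40.

40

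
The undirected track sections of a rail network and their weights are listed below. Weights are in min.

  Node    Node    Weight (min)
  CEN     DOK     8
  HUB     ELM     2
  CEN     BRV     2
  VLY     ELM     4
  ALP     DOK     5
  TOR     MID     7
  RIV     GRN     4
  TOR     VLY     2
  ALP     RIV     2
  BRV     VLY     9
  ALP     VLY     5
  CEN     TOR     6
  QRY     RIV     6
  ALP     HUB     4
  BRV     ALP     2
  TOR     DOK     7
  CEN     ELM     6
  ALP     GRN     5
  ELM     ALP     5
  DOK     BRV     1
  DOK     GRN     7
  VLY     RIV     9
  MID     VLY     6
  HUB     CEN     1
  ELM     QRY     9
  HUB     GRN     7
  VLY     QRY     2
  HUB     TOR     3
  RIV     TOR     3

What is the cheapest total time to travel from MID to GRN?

Compare a few routes:
MID–VLY–TOR–RIV–GRN: 6+2+3+4 = 15
MID–TOR–HUB–GRN: 7+3+7 = 17
MID–TOR–RIV–GRN: 7+3+4 = 14
MID–VLY–ALP–GRN: 6+5+5 = 16
The minimum is 14 min via MID–TOR–RIV–GRN.

14 min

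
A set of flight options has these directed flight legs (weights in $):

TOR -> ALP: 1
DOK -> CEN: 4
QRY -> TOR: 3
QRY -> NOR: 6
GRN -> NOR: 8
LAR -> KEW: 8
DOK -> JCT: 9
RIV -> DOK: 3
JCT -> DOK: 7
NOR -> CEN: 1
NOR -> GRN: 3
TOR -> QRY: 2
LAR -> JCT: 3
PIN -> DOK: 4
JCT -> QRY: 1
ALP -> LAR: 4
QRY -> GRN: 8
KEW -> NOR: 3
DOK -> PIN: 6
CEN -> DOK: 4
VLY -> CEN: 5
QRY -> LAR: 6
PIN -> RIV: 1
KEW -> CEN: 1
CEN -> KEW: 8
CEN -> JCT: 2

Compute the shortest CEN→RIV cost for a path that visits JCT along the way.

Shortest CEN→JCT: CEN → JCT = 2
Best JCT to RIV: JCT → DOK → PIN → RIV costing 14
Total via JCT: 2 + 14 = $16.

$16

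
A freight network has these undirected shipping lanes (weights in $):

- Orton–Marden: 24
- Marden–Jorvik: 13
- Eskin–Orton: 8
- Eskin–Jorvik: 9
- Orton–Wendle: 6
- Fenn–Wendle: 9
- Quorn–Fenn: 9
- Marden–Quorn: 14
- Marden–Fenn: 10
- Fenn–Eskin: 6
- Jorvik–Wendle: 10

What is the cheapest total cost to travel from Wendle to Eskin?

$14

Compare a few routes:
Wendle - Fenn - Eskin: 9+6 = 15
Wendle - Orton - Eskin: 6+8 = 14
Wendle - Jorvik - Eskin: 10+9 = 19
The minimum is $14 via Wendle - Orton - Eskin.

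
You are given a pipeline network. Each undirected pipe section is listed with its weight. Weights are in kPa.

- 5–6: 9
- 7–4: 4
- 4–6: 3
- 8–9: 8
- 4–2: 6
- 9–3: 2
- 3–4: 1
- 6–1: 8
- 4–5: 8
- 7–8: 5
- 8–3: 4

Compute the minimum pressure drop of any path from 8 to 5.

13 kPa

Compare a few routes:
8–3–4–5: 4+1+8 = 13
8–3–4–6–5: 4+1+3+9 = 17
8–7–4–5: 5+4+8 = 17
The minimum is 13 kPa via 8–3–4–5.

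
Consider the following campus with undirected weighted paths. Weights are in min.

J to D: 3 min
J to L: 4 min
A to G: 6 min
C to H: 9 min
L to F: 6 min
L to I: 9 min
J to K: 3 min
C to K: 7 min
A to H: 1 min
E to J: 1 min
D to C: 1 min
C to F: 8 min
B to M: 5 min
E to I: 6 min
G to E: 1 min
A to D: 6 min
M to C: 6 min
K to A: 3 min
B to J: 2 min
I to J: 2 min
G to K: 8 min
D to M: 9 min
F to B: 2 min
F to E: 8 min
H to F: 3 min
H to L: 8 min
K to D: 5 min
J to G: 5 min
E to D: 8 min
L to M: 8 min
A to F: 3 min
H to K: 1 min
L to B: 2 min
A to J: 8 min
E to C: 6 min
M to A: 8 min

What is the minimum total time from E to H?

Shortest distances from E:
E: 0
G: 1  (via E)
J: 1  (via E)
B: 3  (via J)
I: 3  (via J)
D: 4  (via J)
K: 4  (via J)
C: 5  (via D)
F: 5  (via B)
H: 5  (via K)
Shortest route: E → J → K → H = 5 min.

5 min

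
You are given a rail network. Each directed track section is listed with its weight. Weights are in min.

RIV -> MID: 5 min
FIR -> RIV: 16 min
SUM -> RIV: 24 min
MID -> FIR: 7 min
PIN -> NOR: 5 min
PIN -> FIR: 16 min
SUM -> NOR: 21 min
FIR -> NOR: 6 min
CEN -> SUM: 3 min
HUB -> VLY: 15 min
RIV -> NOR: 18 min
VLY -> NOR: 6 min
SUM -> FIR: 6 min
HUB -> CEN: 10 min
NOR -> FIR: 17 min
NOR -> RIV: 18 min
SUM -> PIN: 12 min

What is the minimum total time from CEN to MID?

30 min

Shortest distances from CEN:
CEN: 0
SUM: 3  (via CEN)
FIR: 9  (via SUM)
PIN: 15  (via SUM)
NOR: 15  (via FIR)
RIV: 25  (via FIR)
MID: 30  (via RIV)
Shortest route: CEN → SUM → FIR → RIV → MID = 30 min.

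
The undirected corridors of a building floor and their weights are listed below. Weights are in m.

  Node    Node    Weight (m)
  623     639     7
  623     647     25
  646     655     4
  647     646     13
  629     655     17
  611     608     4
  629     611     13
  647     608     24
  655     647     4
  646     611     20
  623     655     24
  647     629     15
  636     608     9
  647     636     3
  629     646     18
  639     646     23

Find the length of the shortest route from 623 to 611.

41 m

Compare a few routes:
623 → 639 → 646 → 611: 7+23+20 = 50
623 → 655 → 647 → 636 → 608 → 611: 24+4+3+9+4 = 44
623 → 655 → 646 → 611: 24+4+20 = 48
623 → 647 → 636 → 608 → 611: 25+3+9+4 = 41
The minimum is 41 m via 623 → 647 → 636 → 608 → 611.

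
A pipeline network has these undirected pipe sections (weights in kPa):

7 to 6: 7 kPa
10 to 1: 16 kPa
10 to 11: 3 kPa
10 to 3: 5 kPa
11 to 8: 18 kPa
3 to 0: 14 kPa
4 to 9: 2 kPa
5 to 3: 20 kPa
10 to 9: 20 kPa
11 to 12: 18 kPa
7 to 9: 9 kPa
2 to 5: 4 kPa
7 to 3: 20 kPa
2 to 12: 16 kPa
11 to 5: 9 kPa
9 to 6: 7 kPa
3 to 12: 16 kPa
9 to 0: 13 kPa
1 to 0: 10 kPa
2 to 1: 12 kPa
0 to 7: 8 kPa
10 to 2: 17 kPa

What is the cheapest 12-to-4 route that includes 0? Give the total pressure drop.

Best 12 to 0: 12–3–0 costing 30
Best 0 to 4: 0–9–4 costing 15
Total via 0: 30 + 15 = 45 kPa.

45 kPa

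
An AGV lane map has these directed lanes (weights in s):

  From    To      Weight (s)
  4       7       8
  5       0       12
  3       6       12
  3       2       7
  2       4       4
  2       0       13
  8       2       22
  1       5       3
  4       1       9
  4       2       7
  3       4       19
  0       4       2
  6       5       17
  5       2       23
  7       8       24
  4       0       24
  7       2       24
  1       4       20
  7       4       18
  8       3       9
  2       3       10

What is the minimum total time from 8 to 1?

29 s

Running Dijkstra from 8:
8: 0
3: 9  (via 8)
2: 16  (via 3)
4: 20  (via 2)
6: 21  (via 3)
7: 28  (via 4)
0: 29  (via 2)
1: 29  (via 4)
Shortest route: 8 → 3 → 2 → 4 → 1 = 29 s.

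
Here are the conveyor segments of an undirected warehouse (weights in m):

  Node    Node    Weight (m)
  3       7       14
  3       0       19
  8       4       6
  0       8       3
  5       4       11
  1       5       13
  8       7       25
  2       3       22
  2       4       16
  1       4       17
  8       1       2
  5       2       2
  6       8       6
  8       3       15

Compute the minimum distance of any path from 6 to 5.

Settle nodes by increasing distance from 6:
6: 0
8: 6  (via 6)
1: 8  (via 8)
0: 9  (via 8)
4: 12  (via 8)
3: 21  (via 8)
5: 21  (via 1)
Shortest route: 6 → 8 → 1 → 5 = 21 m.

21 m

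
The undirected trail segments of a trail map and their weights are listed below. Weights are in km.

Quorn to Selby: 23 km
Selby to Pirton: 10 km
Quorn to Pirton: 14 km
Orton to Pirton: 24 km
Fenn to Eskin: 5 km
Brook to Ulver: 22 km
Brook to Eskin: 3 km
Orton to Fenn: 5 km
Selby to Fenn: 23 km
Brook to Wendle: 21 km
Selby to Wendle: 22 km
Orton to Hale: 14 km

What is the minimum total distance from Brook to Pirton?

Settle nodes by increasing distance from Brook:
Brook: 0
Eskin: 3  (via Brook)
Fenn: 8  (via Eskin)
Orton: 13  (via Fenn)
Wendle: 21  (via Brook)
Ulver: 22  (via Brook)
Hale: 27  (via Orton)
Selby: 31  (via Fenn)
Pirton: 37  (via Orton)
Shortest route: Brook–Eskin–Fenn–Orton–Pirton = 37 km.

37 km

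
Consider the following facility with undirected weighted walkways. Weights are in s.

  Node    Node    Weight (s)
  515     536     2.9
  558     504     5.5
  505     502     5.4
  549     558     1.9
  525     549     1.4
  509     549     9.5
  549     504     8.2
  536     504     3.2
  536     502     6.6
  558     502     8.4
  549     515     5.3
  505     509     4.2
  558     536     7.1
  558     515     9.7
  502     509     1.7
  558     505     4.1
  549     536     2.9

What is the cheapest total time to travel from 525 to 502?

Candidate routes:
525–549–536–502: 1.4+2.9+6.6 = 10.9
525–549–558–502: 1.4+1.9+8.4 = 11.7
525–549–509–502: 1.4+9.5+1.7 = 12.6
The minimum is 10.9 s via 525–549–536–502.

10.9 s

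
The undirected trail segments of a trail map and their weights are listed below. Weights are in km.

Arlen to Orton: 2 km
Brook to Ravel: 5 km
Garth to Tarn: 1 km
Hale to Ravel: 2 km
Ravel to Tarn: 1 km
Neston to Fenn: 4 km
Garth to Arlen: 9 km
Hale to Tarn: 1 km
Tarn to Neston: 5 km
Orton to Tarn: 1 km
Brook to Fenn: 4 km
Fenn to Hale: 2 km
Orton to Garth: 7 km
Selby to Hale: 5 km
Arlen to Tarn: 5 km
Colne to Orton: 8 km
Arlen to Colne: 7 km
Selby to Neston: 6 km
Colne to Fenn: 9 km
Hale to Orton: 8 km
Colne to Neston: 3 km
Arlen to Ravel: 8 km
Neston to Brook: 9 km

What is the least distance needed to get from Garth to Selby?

7 km

Shortest distances from Garth:
Garth: 0
Tarn: 1  (via Garth)
Ravel: 2  (via Tarn)
Hale: 2  (via Tarn)
Orton: 2  (via Tarn)
Arlen: 4  (via Orton)
Fenn: 4  (via Hale)
Neston: 6  (via Tarn)
Brook: 7  (via Ravel)
Selby: 7  (via Hale)
Shortest route: Garth–Tarn–Hale–Selby = 7 km.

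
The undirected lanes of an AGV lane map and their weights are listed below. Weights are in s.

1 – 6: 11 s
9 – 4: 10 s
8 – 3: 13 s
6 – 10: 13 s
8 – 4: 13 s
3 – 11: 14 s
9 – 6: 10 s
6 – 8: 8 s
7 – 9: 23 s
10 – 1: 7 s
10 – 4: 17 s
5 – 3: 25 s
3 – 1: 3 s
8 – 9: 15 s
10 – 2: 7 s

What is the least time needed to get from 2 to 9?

30 s

Candidate routes:
2 - 10 - 6 - 9: 7+13+10 = 30
2 - 10 - 4 - 9: 7+17+10 = 34
2 - 10 - 1 - 6 - 9: 7+7+11+10 = 35
Cheapest is 2 - 10 - 6 - 9 at 30 s.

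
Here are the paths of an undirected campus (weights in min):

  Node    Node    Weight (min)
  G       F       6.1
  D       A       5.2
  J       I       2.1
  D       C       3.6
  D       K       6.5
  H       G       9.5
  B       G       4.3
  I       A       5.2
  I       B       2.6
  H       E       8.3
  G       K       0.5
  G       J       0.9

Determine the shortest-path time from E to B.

Settle nodes by increasing distance from E:
E: 0
H: 8.3  (via E)
G: 17.8  (via H)
K: 18.3  (via G)
J: 18.7  (via G)
I: 20.8  (via J)
B: 22.1  (via G)
Shortest route: E–H–G–B = 22.1 min.

22.1 min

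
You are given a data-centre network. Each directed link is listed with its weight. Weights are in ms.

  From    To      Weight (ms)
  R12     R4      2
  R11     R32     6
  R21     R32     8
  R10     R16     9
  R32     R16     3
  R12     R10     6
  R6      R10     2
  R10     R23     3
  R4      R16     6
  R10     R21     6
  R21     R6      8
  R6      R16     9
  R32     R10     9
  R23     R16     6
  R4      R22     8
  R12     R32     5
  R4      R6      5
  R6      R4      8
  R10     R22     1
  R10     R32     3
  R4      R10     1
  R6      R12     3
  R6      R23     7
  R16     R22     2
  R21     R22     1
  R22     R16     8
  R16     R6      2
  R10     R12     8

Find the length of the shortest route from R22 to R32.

Candidate routes:
R22 → R16 → R6 → R10 → R32: 8+2+2+3 = 15
R22 → R16 → R6 → R12 → R32: 8+2+3+5 = 18
Cheapest is R22 → R16 → R6 → R10 → R32 at 15 ms.

15 ms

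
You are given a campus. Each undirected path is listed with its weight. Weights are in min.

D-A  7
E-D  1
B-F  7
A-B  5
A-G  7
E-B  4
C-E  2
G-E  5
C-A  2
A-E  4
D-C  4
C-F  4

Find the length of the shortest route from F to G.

Shortest distances from F:
F: 0
C: 4  (via F)
A: 6  (via C)
E: 6  (via C)
B: 7  (via F)
D: 7  (via E)
G: 11  (via E)
Shortest route: F → C → E → G = 11 min.

11 min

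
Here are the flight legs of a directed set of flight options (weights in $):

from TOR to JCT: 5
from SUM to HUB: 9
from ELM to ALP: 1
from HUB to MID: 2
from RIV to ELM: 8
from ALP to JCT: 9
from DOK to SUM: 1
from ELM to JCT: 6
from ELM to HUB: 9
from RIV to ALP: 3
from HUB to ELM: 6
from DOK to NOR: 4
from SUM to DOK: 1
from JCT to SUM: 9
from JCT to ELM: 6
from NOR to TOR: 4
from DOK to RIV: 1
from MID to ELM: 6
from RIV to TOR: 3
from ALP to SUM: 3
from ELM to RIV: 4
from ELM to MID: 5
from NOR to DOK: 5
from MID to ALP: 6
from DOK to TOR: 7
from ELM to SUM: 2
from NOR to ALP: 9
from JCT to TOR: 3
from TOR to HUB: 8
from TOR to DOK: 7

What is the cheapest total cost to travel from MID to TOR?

Running Dijkstra from MID:
MID: 0
ELM: 6  (via MID)
ALP: 6  (via MID)
SUM: 8  (via ELM)
DOK: 9  (via SUM)
RIV: 10  (via ELM)
JCT: 12  (via ELM)
TOR: 13  (via RIV)
Shortest route: MID → ELM → RIV → TOR = $13.

$13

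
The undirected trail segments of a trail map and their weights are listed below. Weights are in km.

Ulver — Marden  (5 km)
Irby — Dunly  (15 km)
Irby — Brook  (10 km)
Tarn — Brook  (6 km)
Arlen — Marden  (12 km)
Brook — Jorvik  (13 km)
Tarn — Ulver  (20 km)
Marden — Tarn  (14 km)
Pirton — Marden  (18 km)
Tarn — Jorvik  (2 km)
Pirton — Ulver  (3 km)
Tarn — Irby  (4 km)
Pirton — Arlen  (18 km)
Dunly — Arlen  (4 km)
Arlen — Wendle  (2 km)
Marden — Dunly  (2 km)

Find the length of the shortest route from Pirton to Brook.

Shortest distances from Pirton:
Pirton: 0
Ulver: 3  (via Pirton)
Marden: 8  (via Ulver)
Dunly: 10  (via Marden)
Arlen: 14  (via Dunly)
Wendle: 16  (via Arlen)
Tarn: 22  (via Marden)
Jorvik: 24  (via Tarn)
Irby: 25  (via Dunly)
Brook: 28  (via Tarn)
Shortest route: Pirton → Ulver → Marden → Tarn → Brook = 28 km.

28 km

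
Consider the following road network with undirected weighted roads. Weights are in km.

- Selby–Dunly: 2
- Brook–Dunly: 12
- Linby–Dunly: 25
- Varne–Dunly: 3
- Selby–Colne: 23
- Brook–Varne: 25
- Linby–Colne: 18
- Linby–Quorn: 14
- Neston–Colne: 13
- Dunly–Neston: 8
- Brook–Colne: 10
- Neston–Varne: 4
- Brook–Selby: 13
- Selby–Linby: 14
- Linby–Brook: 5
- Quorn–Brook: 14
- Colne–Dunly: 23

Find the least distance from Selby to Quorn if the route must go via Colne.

Best Selby to Colne: Selby–Dunly–Varne–Neston–Colne costing 22
Best Colne to Quorn: Colne–Brook–Quorn costing 24
Total via Colne: 22 + 24 = 46 km.

46 km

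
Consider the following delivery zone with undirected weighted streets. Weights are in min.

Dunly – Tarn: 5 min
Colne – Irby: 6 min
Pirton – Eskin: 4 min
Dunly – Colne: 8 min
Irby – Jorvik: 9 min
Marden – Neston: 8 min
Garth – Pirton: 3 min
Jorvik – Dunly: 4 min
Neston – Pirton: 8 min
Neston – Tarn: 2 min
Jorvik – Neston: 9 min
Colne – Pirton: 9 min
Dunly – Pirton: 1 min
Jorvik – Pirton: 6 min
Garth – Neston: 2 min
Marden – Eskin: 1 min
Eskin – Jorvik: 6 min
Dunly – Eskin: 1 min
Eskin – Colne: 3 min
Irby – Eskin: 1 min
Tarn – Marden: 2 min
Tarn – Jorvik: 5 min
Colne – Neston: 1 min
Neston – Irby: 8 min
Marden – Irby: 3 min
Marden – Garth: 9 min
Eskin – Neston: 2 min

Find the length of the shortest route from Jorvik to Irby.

Settle nodes by increasing distance from Jorvik:
Jorvik: 0
Dunly: 4  (via Jorvik)
Tarn: 5  (via Jorvik)
Pirton: 5  (via Dunly)
Eskin: 5  (via Dunly)
Marden: 6  (via Eskin)
Irby: 6  (via Eskin)
Shortest route: Jorvik → Dunly → Eskin → Irby = 6 min.

6 min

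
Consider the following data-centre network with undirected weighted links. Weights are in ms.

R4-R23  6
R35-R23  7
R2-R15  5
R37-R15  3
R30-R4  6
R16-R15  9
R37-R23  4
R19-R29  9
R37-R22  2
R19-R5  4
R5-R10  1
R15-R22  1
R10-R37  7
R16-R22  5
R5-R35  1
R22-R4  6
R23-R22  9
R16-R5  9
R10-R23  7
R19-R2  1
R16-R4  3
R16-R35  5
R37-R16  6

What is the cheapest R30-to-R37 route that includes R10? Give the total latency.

Shortest R30→R10: R30–R4–R16–R35–R5–R10 = 16
Best R10 to R37: R10–R37 costing 7
Total via R10: 16 + 7 = 23 ms.

23 ms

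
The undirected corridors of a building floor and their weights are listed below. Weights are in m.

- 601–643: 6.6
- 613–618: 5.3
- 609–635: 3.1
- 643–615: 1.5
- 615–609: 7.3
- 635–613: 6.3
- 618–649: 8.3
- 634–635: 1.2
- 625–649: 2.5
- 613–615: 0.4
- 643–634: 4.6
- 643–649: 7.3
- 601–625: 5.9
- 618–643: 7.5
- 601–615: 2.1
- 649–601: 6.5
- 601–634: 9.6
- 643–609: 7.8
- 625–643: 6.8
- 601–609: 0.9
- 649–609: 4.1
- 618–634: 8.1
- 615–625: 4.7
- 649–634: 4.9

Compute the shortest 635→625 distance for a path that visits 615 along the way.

10.8 m

Best 635 to 615: 635–609–601–615 costing 6.1
Best 615 to 625: 615–625 costing 4.7
Total via 615: 6.1 + 4.7 = 10.8 m.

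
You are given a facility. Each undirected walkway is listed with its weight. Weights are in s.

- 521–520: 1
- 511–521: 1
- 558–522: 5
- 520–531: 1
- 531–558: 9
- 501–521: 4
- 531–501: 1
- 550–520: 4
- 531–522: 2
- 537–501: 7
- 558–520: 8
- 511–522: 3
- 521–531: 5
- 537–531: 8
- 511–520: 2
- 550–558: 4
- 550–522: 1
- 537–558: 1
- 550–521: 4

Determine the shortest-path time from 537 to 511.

9 s

Compare a few routes:
537–558–550–521–511: 1+4+4+1 = 10
537–558–522–511: 1+5+3 = 9
Cheapest is 537–558–522–511 at 9 s.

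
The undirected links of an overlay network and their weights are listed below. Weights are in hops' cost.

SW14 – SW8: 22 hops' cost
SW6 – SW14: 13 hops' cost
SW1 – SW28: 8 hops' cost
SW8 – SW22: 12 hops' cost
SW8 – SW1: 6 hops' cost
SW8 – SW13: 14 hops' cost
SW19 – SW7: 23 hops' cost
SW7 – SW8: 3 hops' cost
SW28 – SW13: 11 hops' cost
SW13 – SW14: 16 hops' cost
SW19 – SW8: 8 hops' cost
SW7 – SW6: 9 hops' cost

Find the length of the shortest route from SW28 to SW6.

26 hops' cost

Settle nodes by increasing distance from SW28:
SW28: 0
SW1: 8  (via SW28)
SW13: 11  (via SW28)
SW8: 14  (via SW1)
SW7: 17  (via SW8)
SW19: 22  (via SW8)
SW6: 26  (via SW7)
Shortest route: SW28–SW1–SW8–SW7–SW6 = 26 hops' cost.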